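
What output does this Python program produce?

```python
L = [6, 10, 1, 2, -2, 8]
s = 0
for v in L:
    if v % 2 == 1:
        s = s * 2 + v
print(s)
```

v=6: not odd
v=10: not odd
v=1: odd, s = 0*2+1 = 1
v=2: not odd
v=-2: not odd
v=8: not odd

1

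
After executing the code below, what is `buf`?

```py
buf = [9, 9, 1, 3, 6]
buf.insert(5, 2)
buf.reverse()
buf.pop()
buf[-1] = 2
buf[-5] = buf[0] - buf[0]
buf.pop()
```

insert 2 at 5 → [9, 9, 1, 3, 6, 2]
reverse → [2, 6, 3, 1, 9, 9]
pop() removes 9 → [2, 6, 3, 1, 9]
buf[-1] = 2 → [2, 6, 3, 1, 2]
buf[-5] = buf[0]-buf[0] = 2-2 = 0 → [0, 6, 3, 1, 2]
pop() removes 2 → [0, 6, 3, 1]

[0, 6, 3, 1]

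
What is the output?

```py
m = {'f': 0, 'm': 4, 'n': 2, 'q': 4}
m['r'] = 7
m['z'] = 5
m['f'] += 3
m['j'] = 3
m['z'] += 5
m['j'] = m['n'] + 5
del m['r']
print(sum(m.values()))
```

m['r'] = 7 → {'f': 0, 'm': 4, 'n': 2, 'q': 4, 'r': 7}
m['z'] = 5 → {'f': 0, 'm': 4, 'n': 2, 'q': 4, 'r': 7, 'z': 5}
m['f'] = 0+3 = 3 → {'f': 3, 'm': 4, 'n': 2, 'q': 4, 'r': 7, 'z': 5}
m['j'] = 3 → {'f': 3, 'm': 4, 'n': 2, 'q': 4, 'r': 7, 'z': 5, 'j': 3}
m['z'] = 5+5 = 10 → {'f': 3, 'm': 4, 'n': 2, 'q': 4, 'r': 7, 'z': 10, 'j': 3}
m['j'] = m['n']+5 = 7 → {'f': 3, 'm': 4, 'n': 2, 'q': 4, 'r': 7, 'z': 10, 'j': 7}
del 'r' → {'f': 3, 'm': 4, 'n': 2, 'q': 4, 'z': 10, 'j': 7}
sum of values = 30

30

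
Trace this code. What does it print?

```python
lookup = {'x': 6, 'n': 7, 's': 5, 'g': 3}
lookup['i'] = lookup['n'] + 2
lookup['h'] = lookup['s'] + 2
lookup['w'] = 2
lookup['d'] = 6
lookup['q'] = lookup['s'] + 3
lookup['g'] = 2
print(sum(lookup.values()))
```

lookup['i'] = lookup['n']+2 = 9 → {'x': 6, 'n': 7, 's': 5, 'g': 3, 'i': 9}
lookup['h'] = lookup['s']+2 = 7 → {'x': 6, 'n': 7, 's': 5, 'g': 3, 'i': 9, 'h': 7}
lookup['w'] = 2 → {'x': 6, 'n': 7, 's': 5, 'g': 3, 'i': 9, 'h': 7, 'w': 2}
lookup['d'] = 6 → {'x': 6, 'n': 7, 's': 5, 'g': 3, 'i': 9, 'h': 7, 'w': 2, 'd': 6}
lookup['q'] = lookup['s']+3 = 8 → {'x': 6, 'n': 7, 's': 5, 'g': 3, 'i': 9, 'h': 7, 'w': 2, 'd': 6, 'q': 8}
lookup['g'] = 2 → {'x': 6, 'n': 7, 's': 5, 'g': 2, 'i': 9, 'h': 7, 'w': 2, 'd': 6, 'q': 8}
sum of values = 52

52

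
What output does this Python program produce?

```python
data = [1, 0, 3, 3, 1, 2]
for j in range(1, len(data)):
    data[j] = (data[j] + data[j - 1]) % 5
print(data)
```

j=1: data[1] = (0+1)%5 = 1 → [1, 1, 3, 3, 1, 2]
j=2: data[2] = (3+1)%5 = 4 → [1, 1, 4, 3, 1, 2]
j=3: data[3] = (3+4)%5 = 2 → [1, 1, 4, 2, 1, 2]
j=4: data[4] = (1+2)%5 = 3 → [1, 1, 4, 2, 3, 2]
j=5: data[5] = (2+3)%5 = 0 → [1, 1, 4, 2, 3, 0]

[1, 1, 4, 2, 3, 0]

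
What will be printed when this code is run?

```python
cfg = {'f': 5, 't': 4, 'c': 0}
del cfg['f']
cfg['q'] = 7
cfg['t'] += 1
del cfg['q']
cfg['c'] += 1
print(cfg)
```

del 'f' → {'t': 4, 'c': 0}
cfg['q'] = 7 → {'t': 4, 'c': 0, 'q': 7}
cfg['t'] = 4+1 = 5 → {'t': 5, 'c': 0, 'q': 7}
del 'q' → {'t': 5, 'c': 0}
cfg['c'] = 0+1 = 1 → {'t': 5, 'c': 1}

{'t': 5, 'c': 1}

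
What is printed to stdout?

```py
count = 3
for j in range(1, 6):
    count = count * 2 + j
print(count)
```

j=1: count = 3*2+1 = 7
j=2: count = 7*2+2 = 16
j=3: count = 16*2+3 = 35
j=4: count = 35*2+4 = 74
j=5: count = 74*2+5 = 153

153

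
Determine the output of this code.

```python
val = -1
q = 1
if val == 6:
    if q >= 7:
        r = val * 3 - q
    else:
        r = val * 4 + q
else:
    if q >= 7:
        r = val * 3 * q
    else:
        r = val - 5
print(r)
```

-6

val=-1, q=1
val == 6 is False; q >= 7 is False
→ r = val - 5 = -6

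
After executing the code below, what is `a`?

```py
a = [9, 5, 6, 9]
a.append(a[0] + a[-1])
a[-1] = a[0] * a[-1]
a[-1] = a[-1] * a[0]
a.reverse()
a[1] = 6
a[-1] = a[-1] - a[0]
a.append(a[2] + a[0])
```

append a[0]+a[-1] = 9+9 = 18 → [9, 5, 6, 9, 18]
a[-1] = a[0]*a[-1] = 9*18 = 162 → [9, 5, 6, 9, 162]
a[-1] = a[-1]*a[0] = 162*9 = 1458 → [9, 5, 6, 9, 1458]
reverse → [1458, 9, 6, 5, 9]
a[1] = 6 → [1458, 6, 6, 5, 9]
a[-1] = a[-1]-a[0] = 9-1458 = -1449 → [1458, 6, 6, 5, -1449]
append a[2]+a[0] = 6+1458 = 1464 → [1458, 6, 6, 5, -1449, 1464]

[1458, 6, 6, 5, -1449, 1464]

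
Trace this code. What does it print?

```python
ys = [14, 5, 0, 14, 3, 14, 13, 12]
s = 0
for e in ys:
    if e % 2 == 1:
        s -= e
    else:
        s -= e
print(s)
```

-75

e=14: not odd, s = 0-14 = -14
e=5: odd, s = (-14)-5 = -19
e=0: not odd, s = (-19)-0 = -19
e=14: not odd, s = (-19)-14 = -33
e=3: odd, s = (-33)-3 = -36
e=14: not odd, s = (-36)-14 = -50
e=13: odd, s = (-50)-13 = -63
e=12: not odd, s = (-63)-12 = -75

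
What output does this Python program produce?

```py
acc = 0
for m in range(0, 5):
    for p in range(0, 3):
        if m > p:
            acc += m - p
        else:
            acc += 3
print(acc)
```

m=0,p=0: not 0>0, acc = 0+3 = 3
m=0,p=1: not 0>1, acc = 3+3 = 6
m=0,p=2: not 0>2, acc = 6+3 = 9
m=1,p=0: 1>0, acc = 9+1 = 10
m=1,p=1: not 1>1, acc = 10+3 = 13
m=1,p=2: not 1>2, acc = 13+3 = 16
m=2,p=0: 2>0, acc = 16+2 = 18
m=2,p=1: 2>1, acc = 18+1 = 19
m=2,p=2: not 2>2, acc = 19+3 = 22
m=3,p=0: 3>0, acc = 22+3 = 25
m=3,p=1: 3>1, acc = 25+2 = 27
m=3,p=2: 3>2, acc = 27+1 = 28
m=4,p=0: 4>0, acc = 28+4 = 32
m=4,p=1: 4>1, acc = 32+3 = 35
m=4,p=2: 4>2, acc = 35+2 = 37

37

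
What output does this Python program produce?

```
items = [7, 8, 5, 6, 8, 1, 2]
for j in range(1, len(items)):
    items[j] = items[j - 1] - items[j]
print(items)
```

j=1: items[1] = 7-8 = -1 → [7, -1, 5, 6, 8, 1, 2]
j=2: items[2] = (-1)-5 = -6 → [7, -1, -6, 6, 8, 1, 2]
j=3: items[3] = (-6)-6 = -12 → [7, -1, -6, -12, 8, 1, 2]
j=4: items[4] = (-12)-8 = -20 → [7, -1, -6, -12, -20, 1, 2]
j=5: items[5] = (-20)-1 = -21 → [7, -1, -6, -12, -20, -21, 2]
j=6: items[6] = (-21)-2 = -23 → [7, -1, -6, -12, -20, -21, -23]

[7, -1, -6, -12, -20, -21, -23]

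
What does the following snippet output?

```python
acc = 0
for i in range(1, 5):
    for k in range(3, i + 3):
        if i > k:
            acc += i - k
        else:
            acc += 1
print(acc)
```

i=1,k=3: not 1>3, acc = 0+1 = 1
i=2,k=3: not 2>3, acc = 1+1 = 2
i=2,k=4: not 2>4, acc = 2+1 = 3
i=3,k=3: not 3>3, acc = 3+1 = 4
i=3,k=4: not 3>4, acc = 4+1 = 5
i=3,k=5: not 3>5, acc = 5+1 = 6
i=4,k=3: 4>3, acc = 6+1 = 7
i=4,k=4: not 4>4, acc = 7+1 = 8
i=4,k=5: not 4>5, acc = 8+1 = 9
i=4,k=6: not 4>6, acc = 9+1 = 10

10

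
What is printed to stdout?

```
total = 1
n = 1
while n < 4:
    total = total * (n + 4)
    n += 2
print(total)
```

35

n=1: total = 1*5 = 5
n=3: total = 5*7 = 35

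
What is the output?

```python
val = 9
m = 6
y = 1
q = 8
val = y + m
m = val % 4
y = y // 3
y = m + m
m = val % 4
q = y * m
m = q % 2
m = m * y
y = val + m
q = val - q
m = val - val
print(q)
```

-11

val = 1+6 = 7
m = 7%4 = 3
y = 1//3 = 0
y = 3+3 = 6
m = 7%4 = 3
q = 6*3 = 18
m = 18%2 = 0
m = 0*6 = 0
y = 7+0 = 7
q = 7-18 = -11
m = 7-7 = 0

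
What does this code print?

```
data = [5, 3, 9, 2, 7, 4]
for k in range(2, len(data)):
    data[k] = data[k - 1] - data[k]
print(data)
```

[5, 3, -6, -8, -15, -19]

k=2: data[2] = 3-9 = -6 → [5, 3, -6, 2, 7, 4]
k=3: data[3] = (-6)-2 = -8 → [5, 3, -6, -8, 7, 4]
k=4: data[4] = (-8)-7 = -15 → [5, 3, -6, -8, -15, 4]
k=5: data[5] = (-15)-4 = -19 → [5, 3, -6, -8, -15, -19]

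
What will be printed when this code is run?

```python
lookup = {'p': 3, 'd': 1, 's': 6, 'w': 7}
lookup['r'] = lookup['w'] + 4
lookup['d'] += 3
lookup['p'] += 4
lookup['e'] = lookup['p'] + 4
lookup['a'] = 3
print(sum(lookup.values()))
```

49

lookup['r'] = lookup['w']+4 = 11 → {'p': 3, 'd': 1, 's': 6, 'w': 7, 'r': 11}
lookup['d'] = 1+3 = 4 → {'p': 3, 'd': 4, 's': 6, 'w': 7, 'r': 11}
lookup['p'] = 3+4 = 7 → {'p': 7, 'd': 4, 's': 6, 'w': 7, 'r': 11}
lookup['e'] = lookup['p']+4 = 11 → {'p': 7, 'd': 4, 's': 6, 'w': 7, 'r': 11, 'e': 11}
lookup['a'] = 3 → {'p': 7, 'd': 4, 's': 6, 'w': 7, 'r': 11, 'e': 11, 'a': 3}
sum of values = 49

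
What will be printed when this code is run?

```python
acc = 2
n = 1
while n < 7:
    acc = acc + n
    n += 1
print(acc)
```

23

n=1: acc = 2+1 = 3
n=2: acc = 3+2 = 5
n=3: acc = 5+3 = 8
n=4: acc = 8+4 = 12
n=5: acc = 12+5 = 17
n=6: acc = 17+6 = 23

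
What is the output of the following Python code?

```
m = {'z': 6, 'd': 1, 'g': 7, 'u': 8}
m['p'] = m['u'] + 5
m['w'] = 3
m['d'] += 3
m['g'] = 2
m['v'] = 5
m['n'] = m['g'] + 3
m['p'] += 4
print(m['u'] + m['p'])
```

m['p'] = m['u']+5 = 13 → {'z': 6, 'd': 1, 'g': 7, 'u': 8, 'p': 13}
m['w'] = 3 → {'z': 6, 'd': 1, 'g': 7, 'u': 8, 'p': 13, 'w': 3}
m['d'] = 1+3 = 4 → {'z': 6, 'd': 4, 'g': 7, 'u': 8, 'p': 13, 'w': 3}
m['g'] = 2 → {'z': 6, 'd': 4, 'g': 2, 'u': 8, 'p': 13, 'w': 3}
m['v'] = 5 → {'z': 6, 'd': 4, 'g': 2, 'u': 8, 'p': 13, 'w': 3, 'v': 5}
m['n'] = m['g']+3 = 5 → {'z': 6, 'd': 4, 'g': 2, 'u': 8, 'p': 13, 'w': 3, 'v': 5, 'n': 5}
m['p'] = 13+4 = 17 → {'z': 6, 'd': 4, 'g': 2, 'u': 8, 'p': 17, 'w': 3, 'v': 5, 'n': 5}
m['u']+m['p'] = 8+17 = 25

25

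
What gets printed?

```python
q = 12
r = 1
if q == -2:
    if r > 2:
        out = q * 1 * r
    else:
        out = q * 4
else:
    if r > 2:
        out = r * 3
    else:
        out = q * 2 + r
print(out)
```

q=12, r=1
q == -2 is False; r > 2 is False
→ out = q * 2 + r = 25

25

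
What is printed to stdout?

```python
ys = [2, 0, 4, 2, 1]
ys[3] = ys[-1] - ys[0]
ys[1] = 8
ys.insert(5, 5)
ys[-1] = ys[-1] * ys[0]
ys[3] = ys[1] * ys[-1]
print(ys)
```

[2, 8, 4, 80, 1, 10]

ys[3] = ys[-1]-ys[0] = 1-2 = -1 → [2, 0, 4, -1, 1]
ys[1] = 8 → [2, 8, 4, -1, 1]
insert 5 at 5 → [2, 8, 4, -1, 1, 5]
ys[-1] = ys[-1]*ys[0] = 5*2 = 10 → [2, 8, 4, -1, 1, 10]
ys[3] = ys[1]*ys[-1] = 8*10 = 80 → [2, 8, 4, 80, 1, 10]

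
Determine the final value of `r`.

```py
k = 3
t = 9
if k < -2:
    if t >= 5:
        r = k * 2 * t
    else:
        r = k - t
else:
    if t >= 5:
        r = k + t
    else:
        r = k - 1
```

k=3, t=9
k < -2 is False; t >= 5 is True
→ r = k + t = 12

12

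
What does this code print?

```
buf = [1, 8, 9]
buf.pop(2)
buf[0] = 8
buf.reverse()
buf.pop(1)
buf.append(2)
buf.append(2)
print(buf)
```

pop(2) removes 9 → [1, 8]
buf[0] = 8 → [8, 8]
reverse → [8, 8]
pop(1) removes 8 → [8]
append 2 → [8, 2]
append 2 → [8, 2, 2]

[8, 2, 2]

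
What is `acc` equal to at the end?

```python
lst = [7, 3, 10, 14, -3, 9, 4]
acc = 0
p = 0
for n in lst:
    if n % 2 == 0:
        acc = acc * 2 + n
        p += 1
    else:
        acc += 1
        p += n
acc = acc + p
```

111

n=7: not even, acc = 0+1 = 1; p=7
n=3: not even, acc = 1+1 = 2; p=10
n=10: even, acc = 2*2+10 = 14; p=11
n=14: even, acc = 14*2+14 = 42; p=12
n=-3: not even, acc = 42+1 = 43; p=9
n=9: not even, acc = 43+1 = 44; p=18
n=4: even, acc = 44*2+4 = 92; p=19
acc+p = 92+19 = 111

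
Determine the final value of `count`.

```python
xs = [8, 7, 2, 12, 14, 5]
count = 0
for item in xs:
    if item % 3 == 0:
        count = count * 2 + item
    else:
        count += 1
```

20

item=8: not %3==0, count = 0+1 = 1
item=7: not %3==0, count = 1+1 = 2
item=2: not %3==0, count = 2+1 = 3
item=12: %3==0, count = 3*2+12 = 18
item=14: not %3==0, count = 18+1 = 19
item=5: not %3==0, count = 19+1 = 20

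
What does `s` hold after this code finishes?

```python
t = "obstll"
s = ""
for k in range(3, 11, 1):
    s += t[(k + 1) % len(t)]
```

k=3: add t[4]='l' → 'l'
k=4: add t[5]='l' → 'll'
k=5: add t[0]='o' → 'llo'
k=6: add t[1]='b' → 'llob'
k=7: add t[2]='s' → 'llobs'
k=8: add t[3]='t' → 'llobst'
k=9: add t[4]='l' → 'llobstl'
k=10: add t[5]='l' → 'llobstll'

'llobstll'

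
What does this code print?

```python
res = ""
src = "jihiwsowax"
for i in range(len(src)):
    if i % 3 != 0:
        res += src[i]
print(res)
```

i=0: skip
i=1: add 'i' → 'i'
i=2: add 'h' → 'ih'
i=3: skip
i=4: add 'w' → 'ihw'
i=5: add 's' → 'ihws'
i=6: skip
i=7: add 'w' → 'ihwsw'
i=8: add 'a' → 'ihwswa'
i=9: skip

ihwswa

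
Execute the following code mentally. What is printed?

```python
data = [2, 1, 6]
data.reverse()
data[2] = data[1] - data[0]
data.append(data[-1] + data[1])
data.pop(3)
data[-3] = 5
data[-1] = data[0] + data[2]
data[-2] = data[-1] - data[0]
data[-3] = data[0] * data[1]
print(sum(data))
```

-30

reverse → [6, 1, 2]
data[2] = data[1]-data[0] = 1-6 = -5 → [6, 1, -5]
append data[-1]+data[1] = (-5)+1 = -4 → [6, 1, -5, -4]
pop(3) removes -4 → [6, 1, -5]
data[-3] = 5 → [5, 1, -5]
data[-1] = data[0]+data[2] = 5+(-5) = 0 → [5, 1, 0]
data[-2] = data[-1]-data[0] = 0-5 = -5 → [5, -5, 0]
data[-3] = data[0]*data[1] = 5*(-5) = -25 → [-25, -5, 0]
sum = -30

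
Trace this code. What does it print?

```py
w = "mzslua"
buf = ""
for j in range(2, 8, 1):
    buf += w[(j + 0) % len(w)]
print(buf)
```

sluamz

j=2: add w[2]='s' → 's'
j=3: add w[3]='l' → 'sl'
j=4: add w[4]='u' → 'slu'
j=5: add w[5]='a' → 'slua'
j=6: add w[0]='m' → 'sluam'
j=7: add w[1]='z' → 'sluamz'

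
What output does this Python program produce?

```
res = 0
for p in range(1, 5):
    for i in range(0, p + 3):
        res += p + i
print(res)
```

112

p=1,i=0: res = 0+1 = 1
p=1,i=1: res = 1+2 = 3
p=1,i=2: res = 3+3 = 6
p=1,i=3: res = 6+4 = 10
p=2,i=0: res = 10+2 = 12
p=2,i=1: res = 12+3 = 15
p=2,i=2: res = 15+4 = 19
p=2,i=3: res = 19+5 = 24
p=2,i=4: res = 24+6 = 30
p=3,i=0: res = 30+3 = 33
p=3,i=1: res = 33+4 = 37
p=3,i=2: res = 37+5 = 42
p=3,i=3: res = 42+6 = 48
p=3,i=4: res = 48+7 = 55
p=3,i=5: res = 55+8 = 63
p=4,i=0: res = 63+4 = 67
p=4,i=1: res = 67+5 = 72
p=4,i=2: res = 72+6 = 78
p=4,i=3: res = 78+7 = 85
p=4,i=4: res = 85+8 = 93
p=4,i=5: res = 93+9 = 102
p=4,i=6: res = 102+10 = 112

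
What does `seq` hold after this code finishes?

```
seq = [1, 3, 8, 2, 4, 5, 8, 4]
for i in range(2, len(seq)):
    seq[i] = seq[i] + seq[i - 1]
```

i=2: seq[2] = 8+3 = 11 → [1, 3, 11, 2, 4, 5, 8, 4]
i=3: seq[3] = 2+11 = 13 → [1, 3, 11, 13, 4, 5, 8, 4]
i=4: seq[4] = 4+13 = 17 → [1, 3, 11, 13, 17, 5, 8, 4]
i=5: seq[5] = 5+17 = 22 → [1, 3, 11, 13, 17, 22, 8, 4]
i=6: seq[6] = 8+22 = 30 → [1, 3, 11, 13, 17, 22, 30, 4]
i=7: seq[7] = 4+30 = 34 → [1, 3, 11, 13, 17, 22, 30, 34]

[1, 3, 11, 13, 17, 22, 30, 34]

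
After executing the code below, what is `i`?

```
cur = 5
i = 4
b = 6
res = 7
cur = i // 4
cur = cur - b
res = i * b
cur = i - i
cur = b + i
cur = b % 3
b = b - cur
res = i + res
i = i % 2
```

0

cur = 4//4 = 1
cur = 1-6 = -5
res = 4*6 = 24
cur = 4-4 = 0
cur = 6+4 = 10
cur = 6%3 = 0
b = 6-0 = 6
res = 4+24 = 28
i = 4%2 = 0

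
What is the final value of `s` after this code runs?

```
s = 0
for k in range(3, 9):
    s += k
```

33

k=3: s = 0+3 = 3
k=4: s = 3+4 = 7
k=5: s = 7+5 = 12
k=6: s = 12+6 = 18
k=7: s = 18+7 = 25
k=8: s = 25+8 = 33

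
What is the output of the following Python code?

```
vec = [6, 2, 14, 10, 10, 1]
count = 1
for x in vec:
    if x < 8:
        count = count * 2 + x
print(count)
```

37

x=6: <8, count = 1*2+6 = 8
x=2: <8, count = 8*2+2 = 18
x=14: not <8
x=10: not <8
x=10: not <8
x=1: <8, count = 18*2+1 = 37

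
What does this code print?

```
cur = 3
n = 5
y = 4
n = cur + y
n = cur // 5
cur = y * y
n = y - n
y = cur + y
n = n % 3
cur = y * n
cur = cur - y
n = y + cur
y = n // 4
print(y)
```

5

n = 3+4 = 7
n = 3//5 = 0
cur = 4*4 = 16
n = 4-0 = 4
y = 16+4 = 20
n = 4%3 = 1
cur = 20*1 = 20
cur = 20-20 = 0
n = 20+0 = 20
y = 20//4 = 5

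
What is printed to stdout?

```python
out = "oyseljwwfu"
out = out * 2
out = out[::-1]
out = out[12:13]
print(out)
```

repeat ×2 → 'oyseljwwfuoyseljwwfu'
reverse → 'ufwwjlesyoufwwjlesyo'
slice [12:13] → 'w'

w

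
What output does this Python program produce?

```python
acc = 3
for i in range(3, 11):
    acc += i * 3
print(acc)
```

i=3: acc = 3+3*3 = 12
i=4: acc = 12+4*3 = 24
i=5: acc = 24+5*3 = 39
i=6: acc = 39+6*3 = 57
i=7: acc = 57+7*3 = 78
i=8: acc = 78+8*3 = 102
i=9: acc = 102+9*3 = 129
i=10: acc = 129+10*3 = 159

159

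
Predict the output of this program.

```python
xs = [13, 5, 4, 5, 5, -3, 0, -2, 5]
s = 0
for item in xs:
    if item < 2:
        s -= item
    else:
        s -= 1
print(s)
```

item=13: not <2, s = 0-1 = -1
item=5: not <2, s = (-1)-1 = -2
item=4: not <2, s = (-2)-1 = -3
item=5: not <2, s = (-3)-1 = -4
item=5: not <2, s = (-4)-1 = -5
item=-3: <2, s = (-5)-(-3) = -2
item=0: <2, s = (-2)-0 = -2
item=-2: <2, s = (-2)-(-2) = 0
item=5: not <2, s = 0-1 = -1

-1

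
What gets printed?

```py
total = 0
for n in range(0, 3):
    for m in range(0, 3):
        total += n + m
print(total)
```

18

n=0,m=0: total = 0+0 = 0
n=0,m=1: total = 0+1 = 1
n=0,m=2: total = 1+2 = 3
n=1,m=0: total = 3+1 = 4
n=1,m=1: total = 4+2 = 6
n=1,m=2: total = 6+3 = 9
n=2,m=0: total = 9+2 = 11
n=2,m=1: total = 11+3 = 14
n=2,m=2: total = 14+4 = 18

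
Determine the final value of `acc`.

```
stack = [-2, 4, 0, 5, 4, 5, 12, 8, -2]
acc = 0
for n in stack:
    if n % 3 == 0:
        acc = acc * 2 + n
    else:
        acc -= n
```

-30

n=-2: not %3==0, acc = 0-(-2) = 2
n=4: not %3==0, acc = 2-4 = -2
n=0: %3==0, acc = (-2)*2+0 = -4
n=5: not %3==0, acc = (-4)-5 = -9
n=4: not %3==0, acc = (-9)-4 = -13
n=5: not %3==0, acc = (-13)-5 = -18
n=12: %3==0, acc = (-18)*2+12 = -24
n=8: not %3==0, acc = (-24)-8 = -32
n=-2: not %3==0, acc = (-32)-(-2) = -30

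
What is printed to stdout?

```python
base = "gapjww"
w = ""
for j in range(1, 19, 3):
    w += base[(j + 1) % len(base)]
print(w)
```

pwpwpw

j=1: add base[2]='p' → 'p'
j=4: add base[5]='w' → 'pw'
j=7: add base[2]='p' → 'pwp'
j=10: add base[5]='w' → 'pwpw'
j=13: add base[2]='p' → 'pwpwp'
j=16: add base[5]='w' → 'pwpwpw'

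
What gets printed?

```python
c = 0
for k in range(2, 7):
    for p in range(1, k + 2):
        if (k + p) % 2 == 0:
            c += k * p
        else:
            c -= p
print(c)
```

110

k=2,p=1: odd sum, c = 0-1 = -1
k=2,p=2: even sum, c = (-1)+4 = 3
k=2,p=3: odd sum, c = 3-3 = 0
k=3,p=1: even sum, c = 0+3 = 3
k=3,p=2: odd sum, c = 3-2 = 1
k=3,p=3: even sum, c = 1+9 = 10
k=3,p=4: odd sum, c = 10-4 = 6
k=4,p=1: odd sum, c = 6-1 = 5
k=4,p=2: even sum, c = 5+8 = 13
k=4,p=3: odd sum, c = 13-3 = 10
k=4,p=4: even sum, c = 10+16 = 26
k=4,p=5: odd sum, c = 26-5 = 21
k=5,p=1: even sum, c = 21+5 = 26
k=5,p=2: odd sum, c = 26-2 = 24
k=5,p=3: even sum, c = 24+15 = 39
k=5,p=4: odd sum, c = 39-4 = 35
k=5,p=5: even sum, c = 35+25 = 60
k=5,p=6: odd sum, c = 60-6 = 54
k=6,p=1: odd sum, c = 54-1 = 53
k=6,p=2: even sum, c = 53+12 = 65
k=6,p=3: odd sum, c = 65-3 = 62
k=6,p=4: even sum, c = 62+24 = 86
k=6,p=5: odd sum, c = 86-5 = 81
k=6,p=6: even sum, c = 81+36 = 117
k=6,p=7: odd sum, c = 117-7 = 110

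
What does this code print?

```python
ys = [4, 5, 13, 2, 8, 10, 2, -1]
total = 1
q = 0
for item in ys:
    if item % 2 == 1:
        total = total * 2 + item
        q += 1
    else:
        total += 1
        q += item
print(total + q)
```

98

item=4: not odd, total = 1+1 = 2; q=4
item=5: odd, total = 2*2+5 = 9; q=5
item=13: odd, total = 9*2+13 = 31; q=6
item=2: not odd, total = 31+1 = 32; q=8
item=8: not odd, total = 32+1 = 33; q=16
item=10: not odd, total = 33+1 = 34; q=26
item=2: not odd, total = 34+1 = 35; q=28
item=-1: odd, total = 35*2+(-1) = 69; q=29
total+q = 69+29 = 98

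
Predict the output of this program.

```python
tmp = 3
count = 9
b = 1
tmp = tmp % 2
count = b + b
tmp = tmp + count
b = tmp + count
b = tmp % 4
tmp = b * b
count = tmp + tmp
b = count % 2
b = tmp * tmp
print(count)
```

18

tmp = 3%2 = 1
count = 1+1 = 2
tmp = 1+2 = 3
b = 3+2 = 5
b = 3%4 = 3
tmp = 3*3 = 9
count = 9+9 = 18
b = 18%2 = 0
b = 9*9 = 81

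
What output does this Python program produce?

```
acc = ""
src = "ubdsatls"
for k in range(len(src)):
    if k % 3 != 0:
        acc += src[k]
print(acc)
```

bdats

k=0: skip
k=1: add 'b' → 'b'
k=2: add 'd' → 'bd'
k=3: skip
k=4: add 'a' → 'bda'
k=5: add 't' → 'bdat'
k=6: skip
k=7: add 's' → 'bdats'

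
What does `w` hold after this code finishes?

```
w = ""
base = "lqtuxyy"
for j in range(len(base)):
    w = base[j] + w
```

'yyxutql'

j=0: prepend 'l' → 'l'
j=1: prepend 'q' → 'ql'
j=2: prepend 't' → 'tql'
j=3: prepend 'u' → 'utql'
j=4: prepend 'x' → 'xutql'
j=5: prepend 'y' → 'yxutql'
j=6: prepend 'y' → 'yyxutql'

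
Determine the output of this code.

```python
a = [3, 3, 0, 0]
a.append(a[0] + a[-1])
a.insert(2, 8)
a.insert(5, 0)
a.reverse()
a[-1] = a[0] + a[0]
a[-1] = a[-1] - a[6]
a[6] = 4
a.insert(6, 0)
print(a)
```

[3, 0, 0, 0, 8, 3, 0, 4]

append a[0]+a[-1] = 3+0 = 3 → [3, 3, 0, 0, 3]
insert 8 at 2 → [3, 3, 8, 0, 0, 3]
insert 0 at 5 → [3, 3, 8, 0, 0, 0, 3]
reverse → [3, 0, 0, 0, 8, 3, 3]
a[-1] = a[0]+a[0] = 3+3 = 6 → [3, 0, 0, 0, 8, 3, 6]
a[-1] = a[-1]-a[6] = 6-6 = 0 → [3, 0, 0, 0, 8, 3, 0]
a[6] = 4 → [3, 0, 0, 0, 8, 3, 4]
insert 0 at 6 → [3, 0, 0, 0, 8, 3, 0, 4]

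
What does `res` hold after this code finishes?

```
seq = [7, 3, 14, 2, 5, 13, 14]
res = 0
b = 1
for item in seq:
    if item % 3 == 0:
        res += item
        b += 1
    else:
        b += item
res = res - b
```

-54

item=7: not %3==0; b=8
item=3: %3==0, res = 0+3 = 3; b=9
item=14: not %3==0; b=23
item=2: not %3==0; b=25
item=5: not %3==0; b=30
item=13: not %3==0; b=43
item=14: not %3==0; b=57
res-b = 3-57 = -54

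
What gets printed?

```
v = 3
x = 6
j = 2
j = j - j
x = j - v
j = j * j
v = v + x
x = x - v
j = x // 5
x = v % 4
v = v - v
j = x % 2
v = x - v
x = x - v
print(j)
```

0

j = 2-2 = 0
x = 0-3 = -3
j = 0*0 = 0
v = 3+(-3) = 0
x = (-3)-0 = -3
j = (-3)//5 = -1
x = 0%4 = 0
v = 0-0 = 0
j = 0%2 = 0
v = 0-0 = 0
x = 0-0 = 0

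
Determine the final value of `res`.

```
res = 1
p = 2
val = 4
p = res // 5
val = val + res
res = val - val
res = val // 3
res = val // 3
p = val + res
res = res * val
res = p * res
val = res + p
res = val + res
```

p = 1//5 = 0
val = 4+1 = 5
res = 5-5 = 0
res = 5//3 = 1
res = 5//3 = 1
p = 5+1 = 6
res = 1*5 = 5
res = 6*5 = 30
val = 30+6 = 36
res = 36+30 = 66

66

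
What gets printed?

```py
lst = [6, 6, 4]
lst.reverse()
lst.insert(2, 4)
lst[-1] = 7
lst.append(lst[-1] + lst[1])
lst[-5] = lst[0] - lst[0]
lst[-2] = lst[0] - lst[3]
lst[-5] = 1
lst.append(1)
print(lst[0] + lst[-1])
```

reverse → [4, 6, 6]
insert 4 at 2 → [4, 6, 4, 6]
lst[-1] = 7 → [4, 6, 4, 7]
append lst[-1]+lst[1] = 7+6 = 13 → [4, 6, 4, 7, 13]
lst[-5] = lst[0]-lst[0] = 4-4 = 0 → [0, 6, 4, 7, 13]
lst[-2] = lst[0]-lst[3] = 0-7 = -7 → [0, 6, 4, -7, 13]
lst[-5] = 1 → [1, 6, 4, -7, 13]
append 1 → [1, 6, 4, -7, 13, 1]
lst[0]+lst[-1] = 1+1 = 2

2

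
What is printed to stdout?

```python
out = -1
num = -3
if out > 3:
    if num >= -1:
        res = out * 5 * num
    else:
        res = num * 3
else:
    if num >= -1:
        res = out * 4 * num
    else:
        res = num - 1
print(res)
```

out=-1, num=-3
out > 3 is False; num >= -1 is False
→ res = num - 1 = -4

-4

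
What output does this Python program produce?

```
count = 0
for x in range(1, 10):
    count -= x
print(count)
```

-45

x=1: count = 0-1 = -1
x=2: count = (-1)-2 = -3
x=3: count = (-3)-3 = -6
x=4: count = (-6)-4 = -10
x=5: count = (-10)-5 = -15
x=6: count = (-15)-6 = -21
x=7: count = (-21)-7 = -28
x=8: count = (-28)-8 = -36
x=9: count = (-36)-9 = -45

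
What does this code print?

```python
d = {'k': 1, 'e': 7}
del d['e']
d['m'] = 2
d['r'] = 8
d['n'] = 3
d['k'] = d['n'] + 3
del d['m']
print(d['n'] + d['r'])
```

del 'e' → {'k': 1}
d['m'] = 2 → {'k': 1, 'm': 2}
d['r'] = 8 → {'k': 1, 'm': 2, 'r': 8}
d['n'] = 3 → {'k': 1, 'm': 2, 'r': 8, 'n': 3}
d['k'] = d['n']+3 = 6 → {'k': 6, 'm': 2, 'r': 8, 'n': 3}
del 'm' → {'k': 6, 'r': 8, 'n': 3}
d['n']+d['r'] = 3+8 = 11

11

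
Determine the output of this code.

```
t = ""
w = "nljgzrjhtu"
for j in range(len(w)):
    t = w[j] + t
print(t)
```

uthjrzgjln

j=0: prepend 'n' → 'n'
j=1: prepend 'l' → 'ln'
j=2: prepend 'j' → 'jln'
j=3: prepend 'g' → 'gjln'
j=4: prepend 'z' → 'zgjln'
j=5: prepend 'r' → 'rzgjln'
j=6: prepend 'j' → 'jrzgjln'
j=7: prepend 'h' → 'hjrzgjln'
j=8: prepend 't' → 'thjrzgjln'
j=9: prepend 'u' → 'uthjrzgjln'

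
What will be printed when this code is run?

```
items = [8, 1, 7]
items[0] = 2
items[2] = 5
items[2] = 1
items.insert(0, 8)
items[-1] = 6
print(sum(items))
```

17

items[0] = 2 → [2, 1, 7]
items[2] = 5 → [2, 1, 5]
items[2] = 1 → [2, 1, 1]
insert 8 at 0 → [8, 2, 1, 1]
items[-1] = 6 → [8, 2, 1, 6]
sum = 17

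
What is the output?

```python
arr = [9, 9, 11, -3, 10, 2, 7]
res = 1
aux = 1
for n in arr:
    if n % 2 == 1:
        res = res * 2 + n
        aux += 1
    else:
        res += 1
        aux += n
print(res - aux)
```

279

n=9: odd, res = 1*2+9 = 11; aux=2
n=9: odd, res = 11*2+9 = 31; aux=3
n=11: odd, res = 31*2+11 = 73; aux=4
n=-3: odd, res = 73*2+(-3) = 143; aux=5
n=10: not odd, res = 143+1 = 144; aux=15
n=2: not odd, res = 144+1 = 145; aux=17
n=7: odd, res = 145*2+7 = 297; aux=18
res-aux = 297-18 = 279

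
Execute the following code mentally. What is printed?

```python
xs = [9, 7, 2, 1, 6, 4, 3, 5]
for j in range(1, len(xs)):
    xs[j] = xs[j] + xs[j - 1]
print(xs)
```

j=1: xs[1] = 7+9 = 16 → [9, 16, 2, 1, 6, 4, 3, 5]
j=2: xs[2] = 2+16 = 18 → [9, 16, 18, 1, 6, 4, 3, 5]
j=3: xs[3] = 1+18 = 19 → [9, 16, 18, 19, 6, 4, 3, 5]
j=4: xs[4] = 6+19 = 25 → [9, 16, 18, 19, 25, 4, 3, 5]
j=5: xs[5] = 4+25 = 29 → [9, 16, 18, 19, 25, 29, 3, 5]
j=6: xs[6] = 3+29 = 32 → [9, 16, 18, 19, 25, 29, 32, 5]
j=7: xs[7] = 5+32 = 37 → [9, 16, 18, 19, 25, 29, 32, 37]

[9, 16, 18, 19, 25, 29, 32, 37]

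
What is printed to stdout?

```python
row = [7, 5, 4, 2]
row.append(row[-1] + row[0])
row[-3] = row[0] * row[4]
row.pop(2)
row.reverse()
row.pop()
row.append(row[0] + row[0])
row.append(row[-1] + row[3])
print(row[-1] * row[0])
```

324

append row[-1]+row[0] = 2+7 = 9 → [7, 5, 4, 2, 9]
row[-3] = row[0]*row[4] = 7*9 = 63 → [7, 5, 63, 2, 9]
pop(2) removes 63 → [7, 5, 2, 9]
reverse → [9, 2, 5, 7]
pop() removes 7 → [9, 2, 5]
append row[0]+row[0] = 9+9 = 18 → [9, 2, 5, 18]
append row[-1]+row[3] = 18+18 = 36 → [9, 2, 5, 18, 36]
row[-1]*row[0] = 36*9 = 324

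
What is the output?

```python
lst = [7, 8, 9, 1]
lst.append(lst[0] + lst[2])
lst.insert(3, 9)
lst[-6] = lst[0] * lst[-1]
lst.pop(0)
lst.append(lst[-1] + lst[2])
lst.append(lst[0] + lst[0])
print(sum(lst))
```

append lst[0]+lst[2] = 7+9 = 16 → [7, 8, 9, 1, 16]
insert 9 at 3 → [7, 8, 9, 9, 1, 16]
lst[-6] = lst[0]*lst[-1] = 7*16 = 112 → [112, 8, 9, 9, 1, 16]
pop(0) removes 112 → [8, 9, 9, 1, 16]
append lst[-1]+lst[2] = 16+9 = 25 → [8, 9, 9, 1, 16, 25]
append lst[0]+lst[0] = 8+8 = 16 → [8, 9, 9, 1, 16, 25, 16]
sum = 84

84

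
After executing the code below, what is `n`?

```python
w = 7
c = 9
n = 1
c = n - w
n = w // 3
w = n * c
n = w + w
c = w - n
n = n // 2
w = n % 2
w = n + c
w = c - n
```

c = 1-7 = -6
n = 7//3 = 2
w = 2*(-6) = -12
n = (-12)+(-12) = -24
c = (-12)-(-24) = 12
n = (-24)//2 = -12
w = (-12)%2 = 0
w = (-12)+12 = 0
w = 12-(-12) = 24

-12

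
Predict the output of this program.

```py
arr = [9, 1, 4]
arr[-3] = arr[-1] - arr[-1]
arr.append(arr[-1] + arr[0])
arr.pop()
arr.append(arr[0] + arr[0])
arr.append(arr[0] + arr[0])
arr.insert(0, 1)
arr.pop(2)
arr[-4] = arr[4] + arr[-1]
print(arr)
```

arr[-3] = arr[-1]-arr[-1] = 4-4 = 0 → [0, 1, 4]
append arr[-1]+arr[0] = 4+0 = 4 → [0, 1, 4, 4]
pop() removes 4 → [0, 1, 4]
append arr[0]+arr[0] = 0+0 = 0 → [0, 1, 4, 0]
append arr[0]+arr[0] = 0+0 = 0 → [0, 1, 4, 0, 0]
insert 1 at 0 → [1, 0, 1, 4, 0, 0]
pop(2) removes 1 → [1, 0, 4, 0, 0]
arr[-4] = arr[4]+arr[-1] = 0+0 = 0 → [1, 0, 4, 0, 0]

[1, 0, 4, 0, 0]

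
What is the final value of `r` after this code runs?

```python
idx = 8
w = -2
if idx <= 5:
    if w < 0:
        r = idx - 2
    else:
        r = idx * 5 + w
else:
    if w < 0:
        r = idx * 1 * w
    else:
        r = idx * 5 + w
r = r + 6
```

-10

idx=8, w=-2
idx <= 5 is False; w < 0 is True
→ r = idx * 1 * w = -16
r = (-16)+6 = -10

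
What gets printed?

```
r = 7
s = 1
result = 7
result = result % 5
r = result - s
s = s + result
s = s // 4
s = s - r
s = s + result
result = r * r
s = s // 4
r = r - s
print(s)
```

0

result = 7%5 = 2
r = 2-1 = 1
s = 1+2 = 3
s = 3//4 = 0
s = 0-1 = -1
s = (-1)+2 = 1
result = 1*1 = 1
s = 1//4 = 0
r = 1-0 = 1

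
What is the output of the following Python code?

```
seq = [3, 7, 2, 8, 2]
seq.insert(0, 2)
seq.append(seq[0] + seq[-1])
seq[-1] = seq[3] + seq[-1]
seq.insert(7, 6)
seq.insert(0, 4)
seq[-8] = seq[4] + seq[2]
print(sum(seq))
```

insert 2 at 0 → [2, 3, 7, 2, 8, 2]
append seq[0]+seq[-1] = 2+2 = 4 → [2, 3, 7, 2, 8, 2, 4]
seq[-1] = seq[3]+seq[-1] = 2+4 = 6 → [2, 3, 7, 2, 8, 2, 6]
insert 6 at 7 → [2, 3, 7, 2, 8, 2, 6, 6]
insert 4 at 0 → [4, 2, 3, 7, 2, 8, 2, 6, 6]
seq[-8] = seq[4]+seq[2] = 2+3 = 5 → [4, 5, 3, 7, 2, 8, 2, 6, 6]
sum = 43

43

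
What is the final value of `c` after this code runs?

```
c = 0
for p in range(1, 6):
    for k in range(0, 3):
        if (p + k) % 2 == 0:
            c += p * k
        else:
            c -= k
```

13

p=1,k=0: odd sum, c = 0-0 = 0
p=1,k=1: even sum, c = 0+1 = 1
p=1,k=2: odd sum, c = 1-2 = -1
p=2,k=0: even sum, c = (-1)+0 = -1
p=2,k=1: odd sum, c = (-1)-1 = -2
p=2,k=2: even sum, c = (-2)+4 = 2
p=3,k=0: odd sum, c = 2-0 = 2
p=3,k=1: even sum, c = 2+3 = 5
p=3,k=2: odd sum, c = 5-2 = 3
p=4,k=0: even sum, c = 3+0 = 3
p=4,k=1: odd sum, c = 3-1 = 2
p=4,k=2: even sum, c = 2+8 = 10
p=5,k=0: odd sum, c = 10-0 = 10
p=5,k=1: even sum, c = 10+5 = 15
p=5,k=2: odd sum, c = 15-2 = 13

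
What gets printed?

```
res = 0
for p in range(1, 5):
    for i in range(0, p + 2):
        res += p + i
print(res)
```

p=1,i=0: res = 0+1 = 1
p=1,i=1: res = 1+2 = 3
p=1,i=2: res = 3+3 = 6
p=2,i=0: res = 6+2 = 8
p=2,i=1: res = 8+3 = 11
p=2,i=2: res = 11+4 = 15
p=2,i=3: res = 15+5 = 20
p=3,i=0: res = 20+3 = 23
p=3,i=1: res = 23+4 = 27
p=3,i=2: res = 27+5 = 32
p=3,i=3: res = 32+6 = 38
p=3,i=4: res = 38+7 = 45
p=4,i=0: res = 45+4 = 49
p=4,i=1: res = 49+5 = 54
p=4,i=2: res = 54+6 = 60
p=4,i=3: res = 60+7 = 67
p=4,i=4: res = 67+8 = 75
p=4,i=5: res = 75+9 = 84

84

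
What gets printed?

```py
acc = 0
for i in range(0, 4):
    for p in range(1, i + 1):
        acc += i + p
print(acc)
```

24

i=1,p=1: acc = 0+2 = 2
i=2,p=1: acc = 2+3 = 5
i=2,p=2: acc = 5+4 = 9
i=3,p=1: acc = 9+4 = 13
i=3,p=2: acc = 13+5 = 18
i=3,p=3: acc = 18+6 = 24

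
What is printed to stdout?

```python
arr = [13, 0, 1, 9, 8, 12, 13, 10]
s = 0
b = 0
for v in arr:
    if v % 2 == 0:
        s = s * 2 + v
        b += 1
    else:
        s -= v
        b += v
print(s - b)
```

v=13: not even, s = 0-13 = -13; b=13
v=0: even, s = (-13)*2+0 = -26; b=14
v=1: not even, s = (-26)-1 = -27; b=15
v=9: not even, s = (-27)-9 = -36; b=24
v=8: even, s = (-36)*2+8 = -64; b=25
v=12: even, s = (-64)*2+12 = -116; b=26
v=13: not even, s = (-116)-13 = -129; b=39
v=10: even, s = (-129)*2+10 = -248; b=40
s-b = (-248)-40 = -288

-288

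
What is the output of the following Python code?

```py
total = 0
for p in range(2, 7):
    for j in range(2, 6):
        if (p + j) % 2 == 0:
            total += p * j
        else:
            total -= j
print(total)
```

p=2,j=2: even sum, total = 0+4 = 4
p=2,j=3: odd sum, total = 4-3 = 1
p=2,j=4: even sum, total = 1+8 = 9
p=2,j=5: odd sum, total = 9-5 = 4
p=3,j=2: odd sum, total = 4-2 = 2
p=3,j=3: even sum, total = 2+9 = 11
p=3,j=4: odd sum, total = 11-4 = 7
p=3,j=5: even sum, total = 7+15 = 22
p=4,j=2: even sum, total = 22+8 = 30
p=4,j=3: odd sum, total = 30-3 = 27
p=4,j=4: even sum, total = 27+16 = 43
p=4,j=5: odd sum, total = 43-5 = 38
p=5,j=2: odd sum, total = 38-2 = 36
p=5,j=3: even sum, total = 36+15 = 51
p=5,j=4: odd sum, total = 51-4 = 47
p=5,j=5: even sum, total = 47+25 = 72
p=6,j=2: even sum, total = 72+12 = 84
p=6,j=3: odd sum, total = 84-3 = 81
p=6,j=4: even sum, total = 81+24 = 105
p=6,j=5: odd sum, total = 105-5 = 100

100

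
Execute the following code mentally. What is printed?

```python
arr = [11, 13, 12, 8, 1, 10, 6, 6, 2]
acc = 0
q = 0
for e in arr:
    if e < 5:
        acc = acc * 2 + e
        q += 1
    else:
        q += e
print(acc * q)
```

e=11: not <5; q=11
e=13: not <5; q=24
e=12: not <5; q=36
e=8: not <5; q=44
e=1: <5, acc = 0*2+1 = 1; q=45
e=10: not <5; q=55
e=6: not <5; q=61
e=6: not <5; q=67
e=2: <5, acc = 1*2+2 = 4; q=68
acc*q = 4*68 = 272

272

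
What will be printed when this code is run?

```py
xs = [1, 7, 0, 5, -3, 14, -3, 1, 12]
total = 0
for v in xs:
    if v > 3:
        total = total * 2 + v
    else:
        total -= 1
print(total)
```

v=1: not >3, total = 0-1 = -1
v=7: >3, total = (-1)*2+7 = 5
v=0: not >3, total = 5-1 = 4
v=5: >3, total = 4*2+5 = 13
v=-3: not >3, total = 13-1 = 12
v=14: >3, total = 12*2+14 = 38
v=-3: not >3, total = 38-1 = 37
v=1: not >3, total = 37-1 = 36
v=12: >3, total = 36*2+12 = 84

84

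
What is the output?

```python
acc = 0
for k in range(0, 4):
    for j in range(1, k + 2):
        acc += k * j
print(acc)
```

k=0,j=1: acc = 0+0 = 0
k=1,j=1: acc = 0+1 = 1
k=1,j=2: acc = 1+2 = 3
k=2,j=1: acc = 3+2 = 5
k=2,j=2: acc = 5+4 = 9
k=2,j=3: acc = 9+6 = 15
k=3,j=1: acc = 15+3 = 18
k=3,j=2: acc = 18+6 = 24
k=3,j=3: acc = 24+9 = 33
k=3,j=4: acc = 33+12 = 45

45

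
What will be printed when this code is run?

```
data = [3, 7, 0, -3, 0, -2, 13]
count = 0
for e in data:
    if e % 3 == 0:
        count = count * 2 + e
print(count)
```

e=3: %3==0, count = 0*2+3 = 3
e=7: not %3==0
e=0: %3==0, count = 3*2+0 = 6
e=-3: %3==0, count = 6*2+(-3) = 9
e=0: %3==0, count = 9*2+0 = 18
e=-2: not %3==0
e=13: not %3==0

18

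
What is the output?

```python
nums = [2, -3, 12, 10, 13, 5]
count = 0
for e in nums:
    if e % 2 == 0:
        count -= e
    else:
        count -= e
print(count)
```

e=2: even, count = 0-2 = -2
e=-3: not even, count = (-2)-(-3) = 1
e=12: even, count = 1-12 = -11
e=10: even, count = (-11)-10 = -21
e=13: not even, count = (-21)-13 = -34
e=5: not even, count = (-34)-5 = -39

-39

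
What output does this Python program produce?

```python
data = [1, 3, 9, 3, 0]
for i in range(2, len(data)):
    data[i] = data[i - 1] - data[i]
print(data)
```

i=2: data[2] = 3-9 = -6 → [1, 3, -6, 3, 0]
i=3: data[3] = (-6)-3 = -9 → [1, 3, -6, -9, 0]
i=4: data[4] = (-9)-0 = -9 → [1, 3, -6, -9, -9]

[1, 3, -6, -9, -9]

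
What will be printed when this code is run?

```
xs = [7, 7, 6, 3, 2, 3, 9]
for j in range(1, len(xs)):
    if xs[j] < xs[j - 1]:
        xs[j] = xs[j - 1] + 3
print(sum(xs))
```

94

j=1: 7>=7, unchanged → [7, 7, 6, 3, 2, 3, 9]
j=2: 6<7, xs[2] = 7+3 = 10 → [7, 7, 10, 3, 2, 3, 9]
j=3: 3<10, xs[3] = 10+3 = 13 → [7, 7, 10, 13, 2, 3, 9]
j=4: 2<13, xs[4] = 13+3 = 16 → [7, 7, 10, 13, 16, 3, 9]
j=5: 3<16, xs[5] = 16+3 = 19 → [7, 7, 10, 13, 16, 19, 9]
j=6: 9<19, xs[6] = 19+3 = 22 → [7, 7, 10, 13, 16, 19, 22]
sum = 94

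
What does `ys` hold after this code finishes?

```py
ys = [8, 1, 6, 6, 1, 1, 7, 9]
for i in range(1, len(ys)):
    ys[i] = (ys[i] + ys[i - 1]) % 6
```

i=1: ys[1] = (1+8)%6 = 3 → [8, 3, 6, 6, 1, 1, 7, 9]
i=2: ys[2] = (6+3)%6 = 3 → [8, 3, 3, 6, 1, 1, 7, 9]
i=3: ys[3] = (6+3)%6 = 3 → [8, 3, 3, 3, 1, 1, 7, 9]
i=4: ys[4] = (1+3)%6 = 4 → [8, 3, 3, 3, 4, 1, 7, 9]
i=5: ys[5] = (1+4)%6 = 5 → [8, 3, 3, 3, 4, 5, 7, 9]
i=6: ys[6] = (7+5)%6 = 0 → [8, 3, 3, 3, 4, 5, 0, 9]
i=7: ys[7] = (9+0)%6 = 3 → [8, 3, 3, 3, 4, 5, 0, 3]

[8, 3, 3, 3, 4, 5, 0, 3]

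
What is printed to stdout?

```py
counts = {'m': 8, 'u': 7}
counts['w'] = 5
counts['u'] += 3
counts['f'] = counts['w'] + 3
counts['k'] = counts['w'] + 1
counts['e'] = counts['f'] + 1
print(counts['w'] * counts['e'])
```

45

counts['w'] = 5 → {'m': 8, 'u': 7, 'w': 5}
counts['u'] = 7+3 = 10 → {'m': 8, 'u': 10, 'w': 5}
counts['f'] = counts['w']+3 = 8 → {'m': 8, 'u': 10, 'w': 5, 'f': 8}
counts['k'] = counts['w']+1 = 6 → {'m': 8, 'u': 10, 'w': 5, 'f': 8, 'k': 6}
counts['e'] = counts['f']+1 = 9 → {'m': 8, 'u': 10, 'w': 5, 'f': 8, 'k': 6, 'e': 9}
counts['w']*counts['e'] = 5*9 = 45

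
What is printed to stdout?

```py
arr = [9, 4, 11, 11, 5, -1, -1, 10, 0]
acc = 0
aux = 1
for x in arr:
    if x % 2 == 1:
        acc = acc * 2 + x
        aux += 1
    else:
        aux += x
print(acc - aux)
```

x=9: odd, acc = 0*2+9 = 9; aux=2
x=4: not odd; aux=6
x=11: odd, acc = 9*2+11 = 29; aux=7
x=11: odd, acc = 29*2+11 = 69; aux=8
x=5: odd, acc = 69*2+5 = 143; aux=9
x=-1: odd, acc = 143*2+(-1) = 285; aux=10
x=-1: odd, acc = 285*2+(-1) = 569; aux=11
x=10: not odd; aux=21
x=0: not odd; aux=21
acc-aux = 569-21 = 548

548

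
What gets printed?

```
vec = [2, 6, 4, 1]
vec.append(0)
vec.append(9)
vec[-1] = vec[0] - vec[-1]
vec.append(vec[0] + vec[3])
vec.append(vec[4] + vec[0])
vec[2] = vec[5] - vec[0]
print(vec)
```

[2, 6, -9, 1, 0, -7, 3, 2]

append 0 → [2, 6, 4, 1, 0]
append 9 → [2, 6, 4, 1, 0, 9]
vec[-1] = vec[0]-vec[-1] = 2-9 = -7 → [2, 6, 4, 1, 0, -7]
append vec[0]+vec[3] = 2+1 = 3 → [2, 6, 4, 1, 0, -7, 3]
append vec[4]+vec[0] = 0+2 = 2 → [2, 6, 4, 1, 0, -7, 3, 2]
vec[2] = vec[5]-vec[0] = (-7)-2 = -9 → [2, 6, -9, 1, 0, -7, 3, 2]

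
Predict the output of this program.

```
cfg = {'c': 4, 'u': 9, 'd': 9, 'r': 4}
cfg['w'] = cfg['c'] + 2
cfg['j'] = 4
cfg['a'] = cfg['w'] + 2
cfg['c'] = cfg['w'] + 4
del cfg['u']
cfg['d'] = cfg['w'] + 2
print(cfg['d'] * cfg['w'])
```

48

cfg['w'] = cfg['c']+2 = 6 → {'c': 4, 'u': 9, 'd': 9, 'r': 4, 'w': 6}
cfg['j'] = 4 → {'c': 4, 'u': 9, 'd': 9, 'r': 4, 'w': 6, 'j': 4}
cfg['a'] = cfg['w']+2 = 8 → {'c': 4, 'u': 9, 'd': 9, 'r': 4, 'w': 6, 'j': 4, 'a': 8}
cfg['c'] = cfg['w']+4 = 10 → {'c': 10, 'u': 9, 'd': 9, 'r': 4, 'w': 6, 'j': 4, 'a': 8}
del 'u' → {'c': 10, 'd': 9, 'r': 4, 'w': 6, 'j': 4, 'a': 8}
cfg['d'] = cfg['w']+2 = 8 → {'c': 10, 'd': 8, 'r': 4, 'w': 6, 'j': 4, 'a': 8}
cfg['d']*cfg['w'] = 8*6 = 48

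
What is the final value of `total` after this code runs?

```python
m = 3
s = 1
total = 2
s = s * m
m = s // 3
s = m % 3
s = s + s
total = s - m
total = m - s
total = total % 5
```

s = 1*3 = 3
m = 3//3 = 1
s = 1%3 = 1
s = 1+1 = 2
total = 2-1 = 1
total = 1-2 = -1
total = (-1)%5 = 4

4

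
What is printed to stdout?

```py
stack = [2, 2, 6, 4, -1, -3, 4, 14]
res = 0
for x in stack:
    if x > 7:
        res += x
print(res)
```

14

x=2: not >7
x=2: not >7
x=6: not >7
x=4: not >7
x=-1: not >7
x=-3: not >7
x=4: not >7
x=14: >7, res = 0+14 = 14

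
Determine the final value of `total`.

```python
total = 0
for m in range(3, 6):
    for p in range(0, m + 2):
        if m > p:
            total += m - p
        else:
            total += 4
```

55

m=3,p=0: 3>0, total = 0+3 = 3
m=3,p=1: 3>1, total = 3+2 = 5
m=3,p=2: 3>2, total = 5+1 = 6
m=3,p=3: not 3>3, total = 6+4 = 10
m=3,p=4: not 3>4, total = 10+4 = 14
m=4,p=0: 4>0, total = 14+4 = 18
m=4,p=1: 4>1, total = 18+3 = 21
m=4,p=2: 4>2, total = 21+2 = 23
m=4,p=3: 4>3, total = 23+1 = 24
m=4,p=4: not 4>4, total = 24+4 = 28
m=4,p=5: not 4>5, total = 28+4 = 32
m=5,p=0: 5>0, total = 32+5 = 37
m=5,p=1: 5>1, total = 37+4 = 41
m=5,p=2: 5>2, total = 41+3 = 44
m=5,p=3: 5>3, total = 44+2 = 46
m=5,p=4: 5>4, total = 46+1 = 47
m=5,p=5: not 5>5, total = 47+4 = 51
m=5,p=6: not 5>6, total = 51+4 = 55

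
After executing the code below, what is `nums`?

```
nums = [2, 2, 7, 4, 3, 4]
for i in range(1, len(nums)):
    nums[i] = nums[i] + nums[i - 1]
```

[2, 4, 11, 15, 18, 22]

i=1: nums[1] = 2+2 = 4 → [2, 4, 7, 4, 3, 4]
i=2: nums[2] = 7+4 = 11 → [2, 4, 11, 4, 3, 4]
i=3: nums[3] = 4+11 = 15 → [2, 4, 11, 15, 3, 4]
i=4: nums[4] = 3+15 = 18 → [2, 4, 11, 15, 18, 4]
i=5: nums[5] = 4+18 = 22 → [2, 4, 11, 15, 18, 22]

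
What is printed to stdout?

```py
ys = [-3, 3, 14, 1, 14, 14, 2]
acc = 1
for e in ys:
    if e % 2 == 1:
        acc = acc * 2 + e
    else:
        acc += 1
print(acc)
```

8

e=-3: odd, acc = 1*2+(-3) = -1
e=3: odd, acc = (-1)*2+3 = 1
e=14: not odd, acc = 1+1 = 2
e=1: odd, acc = 2*2+1 = 5
e=14: not odd, acc = 5+1 = 6
e=14: not odd, acc = 6+1 = 7
e=2: not odd, acc = 7+1 = 8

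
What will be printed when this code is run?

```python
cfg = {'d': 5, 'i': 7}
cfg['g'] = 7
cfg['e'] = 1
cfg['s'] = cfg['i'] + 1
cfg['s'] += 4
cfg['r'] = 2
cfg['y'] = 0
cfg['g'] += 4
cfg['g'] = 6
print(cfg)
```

cfg['g'] = 7 → {'d': 5, 'i': 7, 'g': 7}
cfg['e'] = 1 → {'d': 5, 'i': 7, 'g': 7, 'e': 1}
cfg['s'] = cfg['i']+1 = 8 → {'d': 5, 'i': 7, 'g': 7, 'e': 1, 's': 8}
cfg['s'] = 8+4 = 12 → {'d': 5, 'i': 7, 'g': 7, 'e': 1, 's': 12}
cfg['r'] = 2 → {'d': 5, 'i': 7, 'g': 7, 'e': 1, 's': 12, 'r': 2}
cfg['y'] = 0 → {'d': 5, 'i': 7, 'g': 7, 'e': 1, 's': 12, 'r': 2, 'y': 0}
cfg['g'] = 7+4 = 11 → {'d': 5, 'i': 7, 'g': 11, 'e': 1, 's': 12, 'r': 2, 'y': 0}
cfg['g'] = 6 → {'d': 5, 'i': 7, 'g': 6, 'e': 1, 's': 12, 'r': 2, 'y': 0}

{'d': 5, 'i': 7, 'g': 6, 'e': 1, 's': 12, 'r': 2, 'y': 0}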